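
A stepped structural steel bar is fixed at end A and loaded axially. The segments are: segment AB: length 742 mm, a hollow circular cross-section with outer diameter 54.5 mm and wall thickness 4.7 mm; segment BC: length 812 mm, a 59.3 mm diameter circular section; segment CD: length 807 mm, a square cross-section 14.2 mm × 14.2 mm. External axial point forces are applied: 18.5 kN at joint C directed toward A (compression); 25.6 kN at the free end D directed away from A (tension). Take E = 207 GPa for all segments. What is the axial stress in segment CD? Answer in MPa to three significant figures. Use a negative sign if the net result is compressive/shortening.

Internal axial forces (sectioning from the free end, tension +): N_CD = 25.6 kN, N_BC = 7.1 kN, N_AB = 7.1 kN.
A_CD = 201.6 mm².
σ_CD = N_CD/A_CD = 25600/201.6 = 127 MPa.

127 MPa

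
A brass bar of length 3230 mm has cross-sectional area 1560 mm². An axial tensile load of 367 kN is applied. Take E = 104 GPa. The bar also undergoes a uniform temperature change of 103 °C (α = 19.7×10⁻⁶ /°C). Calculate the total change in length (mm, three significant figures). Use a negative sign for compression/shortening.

δ_mech = NL/(AE) = 367000·3230/(1560·104000) = 7.307 mm.
δ_thermal = αLΔT = 19.7e-6·3230·103 = 6.554 mm.
δ = δ_mech + δ_thermal = 13.86 mm.

13.9 mm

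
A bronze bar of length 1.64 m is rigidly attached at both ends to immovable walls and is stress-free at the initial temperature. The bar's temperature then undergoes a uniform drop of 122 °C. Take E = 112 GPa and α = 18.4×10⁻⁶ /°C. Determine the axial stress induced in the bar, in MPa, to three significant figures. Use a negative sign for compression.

251 MPa

Free thermal expansion αLΔT = 18.4e-6 · 1640 · -122 = -3.681 mm.
The walls impose strain ε = −(-3.681)/1640 = 2.2448e-03; σ = Eε = 112000 · 2.2448e-03 = 251.4 MPa.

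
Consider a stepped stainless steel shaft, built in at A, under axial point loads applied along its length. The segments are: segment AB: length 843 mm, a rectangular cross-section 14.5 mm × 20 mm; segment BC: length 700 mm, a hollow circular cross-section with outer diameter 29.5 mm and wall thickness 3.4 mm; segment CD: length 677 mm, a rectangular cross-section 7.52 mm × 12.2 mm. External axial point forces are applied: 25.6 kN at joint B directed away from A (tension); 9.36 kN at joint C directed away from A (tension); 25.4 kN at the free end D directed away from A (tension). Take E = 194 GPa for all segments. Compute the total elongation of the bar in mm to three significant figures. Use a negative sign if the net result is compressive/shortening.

2.32 mm

Internal axial forces (sectioning from the free end, tension +): N_CD = 25.4 kN, N_BC = 34.76 kN, N_AB = 60.36 kN.
A_AB = 290 mm².
A_BC = 278.8 mm².
A_CD = 91.74 mm².
δ_AB = 60360·843/(290·194000) = 0.9044 mm
δ_BC = 34760·700/(278.8·194000) = 0.4499 mm
δ_CD = 25400·677/(91.74·194000) = 0.9661 mm
δ = Σδ_i = 2.32 mm.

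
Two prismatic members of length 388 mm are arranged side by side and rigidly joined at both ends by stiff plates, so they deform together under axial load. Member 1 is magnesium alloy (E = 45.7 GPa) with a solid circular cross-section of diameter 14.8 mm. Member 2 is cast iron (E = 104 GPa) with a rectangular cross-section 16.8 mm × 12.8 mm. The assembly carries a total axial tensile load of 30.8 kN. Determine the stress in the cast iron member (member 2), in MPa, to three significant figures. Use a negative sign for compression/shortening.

106 MPa

A_1 = 172 mm².
A_2 = 215 mm².
Equal strain + equilibrium ⇒ each member carries load in proportion to AE: A₁E₁ = 7862000 N, A₂E₂ = 22360000 N, ΣAE = 30230000 N.
σ₂ = P·E₂/ΣAE = 30800·104000/30230000 = 106 MPa.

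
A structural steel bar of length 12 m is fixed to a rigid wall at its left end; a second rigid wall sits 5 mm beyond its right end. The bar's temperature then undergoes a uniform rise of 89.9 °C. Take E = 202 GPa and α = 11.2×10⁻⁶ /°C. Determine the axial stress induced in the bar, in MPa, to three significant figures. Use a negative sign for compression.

Free thermal expansion αLΔT = 11.2e-6 · 12000 · 89.9 = 12.08 mm.
The walls engage after the gap closes; constrained expansion = 12.08 − 5 = 7.083 mm.
The walls impose strain ε = −(7.083)/12000 = -5.9021e-04; σ = Eε = 202000 · -5.9021e-04 = -119.2 MPa.

-119 MPa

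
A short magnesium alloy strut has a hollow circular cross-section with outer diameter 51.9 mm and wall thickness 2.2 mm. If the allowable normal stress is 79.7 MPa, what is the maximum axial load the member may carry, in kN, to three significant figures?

A = 343.5 mm².
P_max = σ_allow · A = 79.7 · 343.5 = 27380 N = 27.38 kN.

27.4 kN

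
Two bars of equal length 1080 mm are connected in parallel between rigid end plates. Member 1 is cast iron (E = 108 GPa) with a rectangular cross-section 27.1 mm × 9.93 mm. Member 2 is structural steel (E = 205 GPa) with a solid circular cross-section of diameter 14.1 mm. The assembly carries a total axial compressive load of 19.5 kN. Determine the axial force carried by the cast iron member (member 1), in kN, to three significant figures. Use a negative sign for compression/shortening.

-9.28 kN

A_1 = 269.1 mm².
A_2 = 156.1 mm².
Equal strain + equilibrium ⇒ each member carries load in proportion to AE: A₁E₁ = 29060000 N, A₂E₂ = 32010000 N, ΣAE = 61070000 N.
F₁ = P·A₁E₁/ΣAE = -19500·29060000/61070000 = -9280 N.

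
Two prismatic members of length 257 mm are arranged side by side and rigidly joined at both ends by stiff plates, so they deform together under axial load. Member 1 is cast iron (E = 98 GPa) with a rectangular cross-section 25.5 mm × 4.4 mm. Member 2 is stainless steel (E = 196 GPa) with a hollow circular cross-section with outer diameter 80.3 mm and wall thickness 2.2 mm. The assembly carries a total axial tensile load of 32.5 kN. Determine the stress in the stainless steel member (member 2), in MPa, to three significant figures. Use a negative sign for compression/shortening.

54.5 MPa

A_1 = 112.2 mm².
A_2 = 539.8 mm².
Equal strain + equilibrium ⇒ each member carries load in proportion to AE: A₁E₁ = 11000000 N, A₂E₂ = 105800000 N, ΣAE = 116800000 N.
σ₂ = P·E₂/ΣAE = 32500·196000/116800000 = 54.54 MPa.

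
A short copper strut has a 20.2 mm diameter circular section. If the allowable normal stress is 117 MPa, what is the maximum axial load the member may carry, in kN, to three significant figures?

37.5 kN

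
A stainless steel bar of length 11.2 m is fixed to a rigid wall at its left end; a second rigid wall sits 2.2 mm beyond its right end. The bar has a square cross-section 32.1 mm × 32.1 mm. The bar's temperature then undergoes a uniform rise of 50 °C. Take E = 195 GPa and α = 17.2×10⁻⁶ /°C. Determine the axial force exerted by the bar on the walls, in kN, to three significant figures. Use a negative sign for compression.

Free thermal expansion αLΔT = 17.2e-6 · 11200 · 50 = 9.632 mm.
The walls engage after the gap closes; constrained expansion = 9.632 − 2.2 = 7.432 mm.
The walls impose strain ε = −(7.432)/11200 = -6.6357e-04; σ = Eε = 195000 · -6.6357e-04 = -129.4 MPa.
Wall reaction R = σ·A = -129.4·1030 = -133300 N = -133.3 kN.

-133 kN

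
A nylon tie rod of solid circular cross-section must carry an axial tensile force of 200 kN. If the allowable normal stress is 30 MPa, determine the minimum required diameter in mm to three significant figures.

92.1 mm

Required area A ≥ P/σ_allow = 200000/30 = 6667 mm².
For a solid circular section, d ≥ √(4A/π) = 92.13 mm.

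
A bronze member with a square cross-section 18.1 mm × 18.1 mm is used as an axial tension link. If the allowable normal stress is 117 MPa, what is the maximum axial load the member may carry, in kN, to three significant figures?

A = 327.6 mm².
P_max = σ_allow · A = 117 · 327.6 = 38330 N = 38.33 kN.

38.3 kN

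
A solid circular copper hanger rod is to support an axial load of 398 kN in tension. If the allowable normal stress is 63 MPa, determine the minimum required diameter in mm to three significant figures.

89.7 mm

Required area A ≥ P/σ_allow = 398000/63 = 6317 mm².
For a solid circular section, d ≥ √(4A/π) = 89.69 mm.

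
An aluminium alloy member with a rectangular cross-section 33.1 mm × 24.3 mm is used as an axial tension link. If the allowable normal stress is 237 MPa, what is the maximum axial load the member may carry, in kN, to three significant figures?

191 kN

A = 804.3 mm².
P_max = σ_allow · A = 237 · 804.3 = 190600 N = 190.6 kN.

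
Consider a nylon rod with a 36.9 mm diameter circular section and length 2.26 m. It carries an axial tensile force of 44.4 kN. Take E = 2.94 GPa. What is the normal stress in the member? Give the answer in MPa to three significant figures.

41.5 MPa

A = 1069 mm².
σ = N/A = 44400/1069 = 41.52 MPa.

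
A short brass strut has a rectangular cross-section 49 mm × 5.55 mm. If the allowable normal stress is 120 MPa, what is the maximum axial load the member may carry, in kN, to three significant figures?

32.6 kN

A = 271.9 mm².
P_max = σ_allow · A = 120 · 271.9 = 32630 N = 32.63 kN.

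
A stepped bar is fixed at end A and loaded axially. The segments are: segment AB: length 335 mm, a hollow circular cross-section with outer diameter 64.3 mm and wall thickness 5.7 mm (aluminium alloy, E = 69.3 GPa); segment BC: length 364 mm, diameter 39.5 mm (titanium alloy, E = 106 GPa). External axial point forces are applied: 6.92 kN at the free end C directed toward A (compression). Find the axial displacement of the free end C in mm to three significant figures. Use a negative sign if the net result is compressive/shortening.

Internal axial forces (sectioning from the free end, tension +): N_BC = -6.92 kN, N_AB = -6.92 kN.
A_AB = 1049 mm².
A_BC = 1225 mm².
δ_AB = -6920·335/(1049·69300) = -0.03188 mm
δ_BC = -6920·364/(1225·106000) = -0.01939 mm
δ = Σδ_i = -0.05127 mm.

-0.0513 mm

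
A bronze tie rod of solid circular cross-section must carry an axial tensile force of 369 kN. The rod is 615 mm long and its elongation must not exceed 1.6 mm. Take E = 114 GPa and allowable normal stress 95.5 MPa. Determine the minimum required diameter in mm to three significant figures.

70.1 mm

Required area A ≥ P/σ_allow = 369000/95.5 = 3864 mm².
For a solid circular section, d ≥ √(4A/π) = 70.14 mm.
Elongation limit: A ≥ PL/(Eδ_allow) = 369000·615/(114000·1.6) = 1244 mm² ⇒ d ≥ 39.8 mm.
The stress limit governs.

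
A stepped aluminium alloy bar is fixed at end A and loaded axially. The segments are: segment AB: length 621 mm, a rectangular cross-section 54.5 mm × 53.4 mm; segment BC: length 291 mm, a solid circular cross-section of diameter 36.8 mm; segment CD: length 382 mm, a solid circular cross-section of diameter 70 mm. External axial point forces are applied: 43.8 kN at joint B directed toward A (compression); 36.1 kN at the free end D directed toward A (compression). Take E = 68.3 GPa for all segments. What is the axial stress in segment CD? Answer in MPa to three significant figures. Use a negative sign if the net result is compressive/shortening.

-9.38 MPa

Internal axial forces (sectioning from the free end, tension +): N_CD = -36.1 kN, N_BC = -36.1 kN, N_AB = -79.9 kN.
A_CD = 3848 mm².
σ_CD = N_CD/A_CD = -36100/3848 = -9.38 MPa.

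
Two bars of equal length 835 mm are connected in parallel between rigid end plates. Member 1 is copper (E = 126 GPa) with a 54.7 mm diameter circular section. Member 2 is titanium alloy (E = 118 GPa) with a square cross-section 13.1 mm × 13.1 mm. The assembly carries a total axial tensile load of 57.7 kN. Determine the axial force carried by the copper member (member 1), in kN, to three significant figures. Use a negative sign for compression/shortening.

54.0 kN

A_1 = 2350 mm².
A_2 = 171.6 mm².
Equal strain + equilibrium ⇒ each member carries load in proportion to AE: A₁E₁ = 296100000 N, A₂E₂ = 20250000 N, ΣAE = 316300000 N.
F₁ = P·A₁E₁/ΣAE = 57700·296100000/316300000 = 54010 N.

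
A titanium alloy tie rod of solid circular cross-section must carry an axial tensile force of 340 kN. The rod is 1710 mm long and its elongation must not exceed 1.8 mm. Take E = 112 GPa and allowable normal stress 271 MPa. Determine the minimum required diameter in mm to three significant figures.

60.6 mm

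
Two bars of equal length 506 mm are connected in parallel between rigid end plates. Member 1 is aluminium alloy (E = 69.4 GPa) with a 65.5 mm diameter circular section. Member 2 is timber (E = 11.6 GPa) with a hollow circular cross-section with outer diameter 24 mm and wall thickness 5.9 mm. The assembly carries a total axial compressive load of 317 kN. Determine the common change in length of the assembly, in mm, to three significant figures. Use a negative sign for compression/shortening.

-0.675 mm

A_1 = 3370 mm².
A_2 = 335.5 mm².
Equal strain + equilibrium ⇒ each member carries load in proportion to AE: A₁E₁ = 233800000 N, A₂E₂ = 3892000 N, ΣAE = 237700000 N.
δ = PL/ΣAE = -317000·506/237700000 = -0.6747 mm.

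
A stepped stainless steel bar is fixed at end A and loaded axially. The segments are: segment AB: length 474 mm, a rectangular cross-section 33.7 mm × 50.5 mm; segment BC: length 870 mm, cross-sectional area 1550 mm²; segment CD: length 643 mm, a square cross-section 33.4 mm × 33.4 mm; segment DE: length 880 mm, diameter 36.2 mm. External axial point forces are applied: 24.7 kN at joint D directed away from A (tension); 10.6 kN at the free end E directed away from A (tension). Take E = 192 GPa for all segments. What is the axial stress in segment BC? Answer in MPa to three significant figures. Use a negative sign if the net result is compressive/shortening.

Internal axial forces (sectioning from the free end, tension +): N_DE = 10.6 kN, N_CD = 35.3 kN, N_BC = 35.3 kN, N_AB = 35.3 kN.
σ_BC = N_BC/A_BC = 35300/1550 = 22.77 MPa.

22.8 MPa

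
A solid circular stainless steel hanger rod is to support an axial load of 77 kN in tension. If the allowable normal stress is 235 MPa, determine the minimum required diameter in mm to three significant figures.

20.4 mm

Required area A ≥ P/σ_allow = 77000/235 = 327.7 mm².
For a solid circular section, d ≥ √(4A/π) = 20.43 mm.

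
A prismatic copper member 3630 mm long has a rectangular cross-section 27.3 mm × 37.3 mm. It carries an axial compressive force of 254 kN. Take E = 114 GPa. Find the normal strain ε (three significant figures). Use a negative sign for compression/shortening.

A = 1018 mm².
σ = N/A = -249.4 MPa; ε = σ/E = -249.4/114000 = -2.188e-03.

-0.00219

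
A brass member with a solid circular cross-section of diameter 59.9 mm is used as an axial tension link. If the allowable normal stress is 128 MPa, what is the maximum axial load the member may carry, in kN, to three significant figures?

A = 2818 mm².
P_max = σ_allow · A = 128 · 2818 = 360700 N = 360.7 kN.

361 kN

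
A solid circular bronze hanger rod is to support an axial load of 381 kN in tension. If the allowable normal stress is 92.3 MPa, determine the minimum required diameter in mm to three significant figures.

Required area A ≥ P/σ_allow = 381000/92.3 = 4128 mm².
For a solid circular section, d ≥ √(4A/π) = 72.5 mm.

72.5 mm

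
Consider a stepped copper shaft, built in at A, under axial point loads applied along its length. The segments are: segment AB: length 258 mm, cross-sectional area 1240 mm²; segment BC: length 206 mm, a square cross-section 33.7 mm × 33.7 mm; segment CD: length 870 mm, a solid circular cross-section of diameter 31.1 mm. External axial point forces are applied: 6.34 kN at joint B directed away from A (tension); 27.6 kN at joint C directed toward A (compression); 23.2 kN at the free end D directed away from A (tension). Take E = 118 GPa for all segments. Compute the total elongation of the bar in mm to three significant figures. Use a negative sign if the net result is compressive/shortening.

Internal axial forces (sectioning from the free end, tension +): N_CD = 23.2 kN, N_BC = -4.4 kN, N_AB = 1.94 kN.
A_BC = 1136 mm².
A_CD = 759.6 mm².
δ_AB = 1940·258/(1240·118000) = 0.003421 mm
δ_BC = -4400·206/(1136·118000) = -0.006764 mm
δ_CD = 23200·870/(759.6·118000) = 0.2252 mm
δ = Σδ_i = 0.2218 mm.

0.222 mm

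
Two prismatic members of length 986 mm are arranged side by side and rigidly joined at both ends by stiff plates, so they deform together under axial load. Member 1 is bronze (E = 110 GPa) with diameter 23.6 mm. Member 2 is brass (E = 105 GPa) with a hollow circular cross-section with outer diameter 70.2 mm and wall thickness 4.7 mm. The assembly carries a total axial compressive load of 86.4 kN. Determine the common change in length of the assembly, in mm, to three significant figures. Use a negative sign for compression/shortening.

A_1 = 437.4 mm².
A_2 = 967.1 mm².
Equal strain + equilibrium ⇒ each member carries load in proportion to AE: A₁E₁ = 48120000 N, A₂E₂ = 101500000 N, ΣAE = 149700000 N.
δ = PL/ΣAE = -86400·986/149700000 = -0.5692 mm.

-0.569 mm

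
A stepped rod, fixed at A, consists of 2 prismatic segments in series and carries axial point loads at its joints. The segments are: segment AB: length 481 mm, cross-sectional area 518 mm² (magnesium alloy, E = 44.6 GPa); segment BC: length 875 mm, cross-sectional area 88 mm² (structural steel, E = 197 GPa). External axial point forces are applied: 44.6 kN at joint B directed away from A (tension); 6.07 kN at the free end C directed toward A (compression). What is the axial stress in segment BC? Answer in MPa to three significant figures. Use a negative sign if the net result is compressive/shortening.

-69.0 MPa

Internal axial forces (sectioning from the free end, tension +): N_BC = -6.07 kN, N_AB = 38.53 kN.
σ_BC = N_BC/A_BC = -6070/88 = -68.98 MPa.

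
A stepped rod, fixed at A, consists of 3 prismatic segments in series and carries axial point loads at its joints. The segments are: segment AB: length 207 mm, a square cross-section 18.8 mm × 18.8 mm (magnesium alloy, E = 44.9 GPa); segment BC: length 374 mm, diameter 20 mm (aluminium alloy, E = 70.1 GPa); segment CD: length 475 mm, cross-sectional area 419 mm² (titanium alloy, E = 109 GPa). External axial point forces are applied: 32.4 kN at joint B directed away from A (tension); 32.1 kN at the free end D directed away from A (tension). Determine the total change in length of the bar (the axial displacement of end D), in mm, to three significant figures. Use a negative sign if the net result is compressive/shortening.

1.72 mm

Internal axial forces (sectioning from the free end, tension +): N_CD = 32.1 kN, N_BC = 32.1 kN, N_AB = 64.5 kN.
A_AB = 353.4 mm².
A_BC = 314.2 mm².
δ_AB = 64500·207/(353.4·44900) = 0.8413 mm
δ_BC = 32100·374/(314.2·70100) = 0.5451 mm
δ_CD = 32100·475/(419·109000) = 0.3339 mm
δ = Σδ_i = 1.72 mm.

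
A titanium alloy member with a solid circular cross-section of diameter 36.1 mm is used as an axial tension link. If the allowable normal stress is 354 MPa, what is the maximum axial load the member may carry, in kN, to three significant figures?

362 kN

A = 1024 mm².
P_max = σ_allow · A = 354 · 1024 = 362300 N = 362.3 kN.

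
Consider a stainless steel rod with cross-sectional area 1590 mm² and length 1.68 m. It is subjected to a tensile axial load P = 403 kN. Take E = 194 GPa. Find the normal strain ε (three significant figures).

σ = N/A = 253.5 MPa; ε = σ/E = 253.5/194000 = 1.306e-03.

0.00131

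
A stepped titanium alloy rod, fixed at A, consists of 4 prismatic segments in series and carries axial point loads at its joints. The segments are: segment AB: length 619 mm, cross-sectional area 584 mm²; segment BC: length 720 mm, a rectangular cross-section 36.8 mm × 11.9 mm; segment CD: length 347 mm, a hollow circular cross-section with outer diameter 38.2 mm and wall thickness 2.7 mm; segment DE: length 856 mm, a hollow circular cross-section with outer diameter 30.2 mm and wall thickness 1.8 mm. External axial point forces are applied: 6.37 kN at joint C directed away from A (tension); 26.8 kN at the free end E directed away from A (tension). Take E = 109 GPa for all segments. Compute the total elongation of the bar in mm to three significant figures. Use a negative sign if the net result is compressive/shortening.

Internal axial forces (sectioning from the free end, tension +): N_DE = 26.8 kN, N_CD = 26.8 kN, N_BC = 33.17 kN, N_AB = 33.17 kN.
A_BC = 437.9 mm².
A_CD = 301.1 mm².
A_DE = 160.6 mm².
δ_AB = 33170·619/(584·109000) = 0.3225 mm
δ_BC = 33170·720/(437.9·109000) = 0.5003 mm
δ_CD = 26800·347/(301.1·109000) = 0.2833 mm
δ_DE = 26800·856/(160.6·109000) = 1.311 mm
δ = Σδ_i = 2.417 mm.

2.42 mm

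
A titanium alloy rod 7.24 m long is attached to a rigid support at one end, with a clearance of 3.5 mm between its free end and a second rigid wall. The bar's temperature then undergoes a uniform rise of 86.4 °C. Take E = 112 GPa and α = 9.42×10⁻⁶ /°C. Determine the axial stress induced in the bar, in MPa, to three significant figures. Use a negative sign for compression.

-37.0 MPa

Free thermal expansion αLΔT = 9.42e-6 · 7240 · 86.4 = 5.893 mm.
The walls engage after the gap closes; constrained expansion = 5.893 − 3.5 = 2.393 mm.
The walls impose strain ε = −(2.393)/7240 = -3.3046e-04; σ = Eε = 112000 · -3.3046e-04 = -37.01 MPa.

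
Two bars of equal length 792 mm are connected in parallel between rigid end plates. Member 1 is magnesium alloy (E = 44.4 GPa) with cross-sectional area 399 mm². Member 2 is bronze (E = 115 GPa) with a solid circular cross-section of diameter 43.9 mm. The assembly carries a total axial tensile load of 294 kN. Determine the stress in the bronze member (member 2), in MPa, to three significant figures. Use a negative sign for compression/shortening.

A_2 = 1514 mm².
Equal strain + equilibrium ⇒ each member carries load in proportion to AE: A₁E₁ = 17720000 N, A₂E₂ = 174100000 N, ΣAE = 191800000 N.
σ₂ = P·E₂/ΣAE = 294000·115000/191800000 = 176.3 MPa.

176 MPa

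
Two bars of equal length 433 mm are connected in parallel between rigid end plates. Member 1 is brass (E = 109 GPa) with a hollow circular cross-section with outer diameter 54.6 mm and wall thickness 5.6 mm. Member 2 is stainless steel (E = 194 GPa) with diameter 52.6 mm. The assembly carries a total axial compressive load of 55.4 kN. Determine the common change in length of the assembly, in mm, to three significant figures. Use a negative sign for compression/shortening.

A_1 = 862.1 mm².
A_2 = 2173 mm².
Equal strain + equilibrium ⇒ each member carries load in proportion to AE: A₁E₁ = 93960000 N, A₂E₂ = 421600000 N, ΣAE = 515500000 N.
δ = PL/ΣAE = -55400·433/515500000 = -0.04653 mm.

-0.0465 mm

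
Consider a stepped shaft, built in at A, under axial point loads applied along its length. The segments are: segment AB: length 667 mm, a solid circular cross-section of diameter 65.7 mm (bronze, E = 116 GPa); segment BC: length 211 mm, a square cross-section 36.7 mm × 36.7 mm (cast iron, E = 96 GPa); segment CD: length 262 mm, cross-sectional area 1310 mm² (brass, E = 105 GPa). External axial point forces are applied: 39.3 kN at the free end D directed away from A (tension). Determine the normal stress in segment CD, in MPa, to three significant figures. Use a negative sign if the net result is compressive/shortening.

Internal axial forces (sectioning from the free end, tension +): N_CD = 39.3 kN, N_BC = 39.3 kN, N_AB = 39.3 kN.
σ_CD = N_CD/A_CD = 39300/1310 = 30 MPa.

30.0 MPa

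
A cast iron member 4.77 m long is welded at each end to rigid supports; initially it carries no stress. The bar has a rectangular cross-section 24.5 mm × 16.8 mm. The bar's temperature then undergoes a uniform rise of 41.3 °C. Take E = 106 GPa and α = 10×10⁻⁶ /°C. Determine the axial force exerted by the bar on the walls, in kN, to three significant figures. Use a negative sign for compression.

-18.0 kN

Free thermal expansion αLΔT = 10e-6 · 4770 · 41.3 = 1.97 mm.
The walls impose strain ε = −(1.97)/4770 = -4.1300e-04; σ = Eε = 106000 · -4.1300e-04 = -43.78 MPa.
Wall reaction R = σ·A = -43.78·411.6 = -18020 N = -18.02 kN.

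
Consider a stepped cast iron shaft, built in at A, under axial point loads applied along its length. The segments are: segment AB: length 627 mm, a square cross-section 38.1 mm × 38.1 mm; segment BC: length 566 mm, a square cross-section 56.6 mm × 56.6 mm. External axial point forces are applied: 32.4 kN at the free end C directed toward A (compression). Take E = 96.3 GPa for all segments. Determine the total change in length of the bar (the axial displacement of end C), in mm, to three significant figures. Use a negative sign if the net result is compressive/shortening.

Internal axial forces (sectioning from the free end, tension +): N_BC = -32.4 kN, N_AB = -32.4 kN.
A_AB = 1452 mm².
A_BC = 3204 mm².
δ_AB = -32400·627/(1452·96300) = -0.1453 mm
δ_BC = -32400·566/(3204·96300) = -0.05944 mm
δ = Σδ_i = -0.2048 mm.

-0.205 mm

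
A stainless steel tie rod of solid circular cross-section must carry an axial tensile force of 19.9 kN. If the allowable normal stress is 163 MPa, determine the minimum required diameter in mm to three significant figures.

Required area A ≥ P/σ_allow = 19900/163 = 122.1 mm².
For a solid circular section, d ≥ √(4A/π) = 12.47 mm.

12.5 mm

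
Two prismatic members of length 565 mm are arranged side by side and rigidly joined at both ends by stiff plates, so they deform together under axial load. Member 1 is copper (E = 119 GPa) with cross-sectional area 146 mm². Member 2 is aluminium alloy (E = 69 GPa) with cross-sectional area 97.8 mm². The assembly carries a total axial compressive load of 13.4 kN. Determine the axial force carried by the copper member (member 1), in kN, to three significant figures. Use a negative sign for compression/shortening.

-9.65 kN

Equal strain + equilibrium ⇒ each member carries load in proportion to AE: A₁E₁ = 17370000 N, A₂E₂ = 6748000 N, ΣAE = 24120000 N.
F₁ = P·A₁E₁/ΣAE = -13400·17370000/24120000 = -9651 N.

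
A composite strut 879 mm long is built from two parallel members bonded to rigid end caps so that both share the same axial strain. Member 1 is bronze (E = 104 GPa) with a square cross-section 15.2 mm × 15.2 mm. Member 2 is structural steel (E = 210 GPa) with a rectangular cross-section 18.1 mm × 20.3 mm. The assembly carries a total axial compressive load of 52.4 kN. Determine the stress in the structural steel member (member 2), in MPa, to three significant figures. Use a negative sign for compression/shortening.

A_1 = 231 mm².
A_2 = 367.4 mm².
Equal strain + equilibrium ⇒ each member carries load in proportion to AE: A₁E₁ = 24030000 N, A₂E₂ = 77160000 N, ΣAE = 101200000 N.
σ₂ = P·E₂/ΣAE = -52400·210000/101200000 = -108.7 MPa.

-109 MPa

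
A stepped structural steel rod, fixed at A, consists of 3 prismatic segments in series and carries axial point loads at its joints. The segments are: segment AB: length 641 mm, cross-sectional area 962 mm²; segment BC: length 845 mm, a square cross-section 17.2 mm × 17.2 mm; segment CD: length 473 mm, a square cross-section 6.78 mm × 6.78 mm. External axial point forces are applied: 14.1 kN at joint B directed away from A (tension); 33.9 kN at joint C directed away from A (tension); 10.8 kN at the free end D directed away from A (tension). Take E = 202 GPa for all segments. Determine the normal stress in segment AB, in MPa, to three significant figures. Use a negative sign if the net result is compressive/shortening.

Internal axial forces (sectioning from the free end, tension +): N_CD = 10.8 kN, N_BC = 44.7 kN, N_AB = 58.8 kN.
σ_AB = N_AB/A_AB = 58800/962 = 61.12 MPa.

61.1 MPa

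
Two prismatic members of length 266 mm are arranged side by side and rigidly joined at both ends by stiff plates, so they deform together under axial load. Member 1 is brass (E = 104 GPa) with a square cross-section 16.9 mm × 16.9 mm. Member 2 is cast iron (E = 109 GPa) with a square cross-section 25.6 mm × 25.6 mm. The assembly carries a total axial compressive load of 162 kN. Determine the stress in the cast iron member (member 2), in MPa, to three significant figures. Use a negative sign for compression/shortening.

-175 MPa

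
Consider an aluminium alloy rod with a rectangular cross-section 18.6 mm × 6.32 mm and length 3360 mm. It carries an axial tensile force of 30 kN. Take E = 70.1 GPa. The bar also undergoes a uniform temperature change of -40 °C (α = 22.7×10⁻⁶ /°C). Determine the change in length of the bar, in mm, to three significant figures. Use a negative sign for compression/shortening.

9.18 mm

A = 117.6 mm².
δ_mech = NL/(AE) = 30000·3360/(117.6·70100) = 12.23 mm.
δ_thermal = αLΔT = 22.7e-6·3360·-40 = -3.051 mm.
δ = δ_mech + δ_thermal = 9.182 mm.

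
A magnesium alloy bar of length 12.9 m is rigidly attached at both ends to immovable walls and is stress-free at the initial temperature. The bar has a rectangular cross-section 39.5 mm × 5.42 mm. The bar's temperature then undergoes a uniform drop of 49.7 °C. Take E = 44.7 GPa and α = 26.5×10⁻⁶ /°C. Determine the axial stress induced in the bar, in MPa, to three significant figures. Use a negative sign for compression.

Free thermal expansion αLΔT = 26.5e-6 · 12900 · -49.7 = -16.99 mm.
The walls impose strain ε = −(-16.99)/12900 = 1.3171e-03; σ = Eε = 44700 · 1.3171e-03 = 58.87 MPa.

58.9 MPa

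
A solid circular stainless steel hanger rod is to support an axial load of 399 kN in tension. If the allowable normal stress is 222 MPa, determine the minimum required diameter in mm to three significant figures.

47.8 mm

Required area A ≥ P/σ_allow = 399000/222 = 1797 mm².
For a solid circular section, d ≥ √(4A/π) = 47.84 mm.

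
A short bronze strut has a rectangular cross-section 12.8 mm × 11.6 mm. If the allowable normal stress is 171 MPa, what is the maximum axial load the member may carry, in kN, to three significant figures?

25.4 kN

A = 148.5 mm².
P_max = σ_allow · A = 171 · 148.5 = 25390 N = 25.39 kN.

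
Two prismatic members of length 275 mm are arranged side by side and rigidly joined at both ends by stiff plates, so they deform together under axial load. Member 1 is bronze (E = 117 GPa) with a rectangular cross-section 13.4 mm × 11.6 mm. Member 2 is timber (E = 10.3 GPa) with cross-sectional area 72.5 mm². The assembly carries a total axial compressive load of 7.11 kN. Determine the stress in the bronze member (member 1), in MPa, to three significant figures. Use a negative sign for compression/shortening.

A_1 = 155.4 mm².
Equal strain + equilibrium ⇒ each member carries load in proportion to AE: A₁E₁ = 18190000 N, A₂E₂ = 746800 N, ΣAE = 18930000 N.
σ₁ = P·E₁/ΣAE = -7110·117000/18930000 = -43.94 MPa.

-43.9 MPa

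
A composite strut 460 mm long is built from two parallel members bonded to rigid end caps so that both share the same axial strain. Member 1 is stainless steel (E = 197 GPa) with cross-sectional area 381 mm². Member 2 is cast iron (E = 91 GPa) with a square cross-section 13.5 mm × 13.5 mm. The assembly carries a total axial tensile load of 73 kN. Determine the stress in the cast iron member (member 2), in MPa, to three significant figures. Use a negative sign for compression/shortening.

A_2 = 182.2 mm².
Equal strain + equilibrium ⇒ each member carries load in proportion to AE: A₁E₁ = 75060000 N, A₂E₂ = 16580000 N, ΣAE = 91640000 N.
σ₂ = P·E₂/ΣAE = 73000·91000/91640000 = 72.49 MPa.

72.5 MPa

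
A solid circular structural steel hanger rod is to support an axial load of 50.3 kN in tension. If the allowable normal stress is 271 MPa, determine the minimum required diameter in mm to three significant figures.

15.4 mm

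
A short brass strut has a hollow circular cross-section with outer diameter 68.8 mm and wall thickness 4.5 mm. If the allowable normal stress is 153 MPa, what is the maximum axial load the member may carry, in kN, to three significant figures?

139 kN

A = 909 mm².
P_max = σ_allow · A = 153 · 909 = 139100 N = 139.1 kN.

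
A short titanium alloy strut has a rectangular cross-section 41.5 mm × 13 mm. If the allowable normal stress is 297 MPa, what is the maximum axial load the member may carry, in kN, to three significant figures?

A = 539.5 mm².
P_max = σ_allow · A = 297 · 539.5 = 160200 N = 160.2 kN.

160 kN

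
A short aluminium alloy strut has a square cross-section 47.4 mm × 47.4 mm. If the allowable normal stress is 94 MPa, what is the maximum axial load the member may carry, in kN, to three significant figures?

211 kN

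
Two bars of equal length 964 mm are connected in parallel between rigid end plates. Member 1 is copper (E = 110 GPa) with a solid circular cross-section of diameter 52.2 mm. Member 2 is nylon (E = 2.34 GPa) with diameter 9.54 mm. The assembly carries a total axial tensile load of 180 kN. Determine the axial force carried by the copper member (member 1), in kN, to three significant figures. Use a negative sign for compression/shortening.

A_1 = 2140 mm².
A_2 = 71.48 mm².
Equal strain + equilibrium ⇒ each member carries load in proportion to AE: A₁E₁ = 235400000 N, A₂E₂ = 167300 N, ΣAE = 235600000 N.
F₁ = P·A₁E₁/ΣAE = 180000·235400000/235600000 = 179900 N.

180 kN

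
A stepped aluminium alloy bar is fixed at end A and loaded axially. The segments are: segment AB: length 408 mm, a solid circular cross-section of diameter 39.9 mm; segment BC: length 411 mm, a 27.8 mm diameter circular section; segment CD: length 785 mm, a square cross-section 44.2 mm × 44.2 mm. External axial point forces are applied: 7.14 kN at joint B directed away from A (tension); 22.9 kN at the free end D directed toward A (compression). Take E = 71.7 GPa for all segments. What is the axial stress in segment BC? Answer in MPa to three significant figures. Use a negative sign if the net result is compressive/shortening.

-37.7 MPa

Internal axial forces (sectioning from the free end, tension +): N_CD = -22.9 kN, N_BC = -22.9 kN, N_AB = -15.76 kN.
A_BC = 607 mm².
σ_BC = N_BC/A_BC = -22900/607 = -37.73 MPa.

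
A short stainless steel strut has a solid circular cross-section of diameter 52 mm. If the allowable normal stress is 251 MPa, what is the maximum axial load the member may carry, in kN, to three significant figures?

A = 2124 mm².
P_max = σ_allow · A = 251 · 2124 = 533100 N = 533.1 kN.

533 kN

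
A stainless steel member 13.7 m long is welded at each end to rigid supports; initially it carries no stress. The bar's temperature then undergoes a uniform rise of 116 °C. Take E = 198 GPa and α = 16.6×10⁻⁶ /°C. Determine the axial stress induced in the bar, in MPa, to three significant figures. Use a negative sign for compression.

-381 MPa

Free thermal expansion αLΔT = 16.6e-6 · 13700 · 116 = 26.38 mm.
The walls impose strain ε = −(26.38)/13700 = -1.9256e-03; σ = Eε = 198000 · -1.9256e-03 = -381.3 MPa.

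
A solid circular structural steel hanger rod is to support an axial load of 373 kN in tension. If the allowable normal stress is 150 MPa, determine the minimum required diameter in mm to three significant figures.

56.3 mm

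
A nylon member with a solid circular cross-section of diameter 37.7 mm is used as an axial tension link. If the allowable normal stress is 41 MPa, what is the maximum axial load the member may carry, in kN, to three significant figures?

45.8 kN

A = 1116 mm².
P_max = σ_allow · A = 41 · 1116 = 45770 N = 45.77 kN.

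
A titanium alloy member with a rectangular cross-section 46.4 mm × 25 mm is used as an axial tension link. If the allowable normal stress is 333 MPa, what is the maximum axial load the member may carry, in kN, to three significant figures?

A = 1160 mm².
P_max = σ_allow · A = 333 · 1160 = 386300 N = 386.3 kN.

386 kN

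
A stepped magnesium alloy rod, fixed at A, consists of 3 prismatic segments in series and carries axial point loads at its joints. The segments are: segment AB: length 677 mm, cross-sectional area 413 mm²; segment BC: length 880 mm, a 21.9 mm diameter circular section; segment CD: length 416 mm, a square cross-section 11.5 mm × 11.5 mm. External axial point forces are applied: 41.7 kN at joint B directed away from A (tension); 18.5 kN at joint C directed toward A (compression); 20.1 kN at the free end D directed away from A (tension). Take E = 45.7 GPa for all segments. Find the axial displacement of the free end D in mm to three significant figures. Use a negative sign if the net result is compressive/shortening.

3.02 mm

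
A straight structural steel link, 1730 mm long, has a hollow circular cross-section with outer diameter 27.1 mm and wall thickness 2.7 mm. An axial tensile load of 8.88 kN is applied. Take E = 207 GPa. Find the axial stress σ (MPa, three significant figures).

A = 207 mm².
σ = N/A = 8880/207 = 42.91 MPa.

42.9 MPa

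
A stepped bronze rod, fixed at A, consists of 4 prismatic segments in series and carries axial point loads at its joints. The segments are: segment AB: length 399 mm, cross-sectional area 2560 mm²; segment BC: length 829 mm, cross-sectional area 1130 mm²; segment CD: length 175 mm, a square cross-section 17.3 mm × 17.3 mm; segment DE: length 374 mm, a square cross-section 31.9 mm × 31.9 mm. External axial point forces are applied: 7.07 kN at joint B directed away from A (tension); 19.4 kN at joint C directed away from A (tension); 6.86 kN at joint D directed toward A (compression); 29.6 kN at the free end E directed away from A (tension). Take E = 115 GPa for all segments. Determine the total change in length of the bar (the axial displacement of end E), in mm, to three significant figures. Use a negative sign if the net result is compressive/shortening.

Internal axial forces (sectioning from the free end, tension +): N_DE = 29.6 kN, N_CD = 22.74 kN, N_BC = 42.14 kN, N_AB = 49.21 kN.
A_CD = 299.3 mm².
A_DE = 1018 mm².
δ_AB = 49210·399/(2560·115000) = 0.06669 mm
δ_BC = 42140·829/(1130·115000) = 0.2688 mm
δ_CD = 22740·175/(299.3·115000) = 0.1156 mm
δ_DE = 29600·374/(1018·115000) = 0.0946 mm
δ = Σδ_i = 0.5457 mm.

0.546 mm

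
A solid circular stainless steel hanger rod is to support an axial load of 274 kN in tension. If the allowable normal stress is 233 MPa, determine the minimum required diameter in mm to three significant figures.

Required area A ≥ P/σ_allow = 274000/233 = 1176 mm².
For a solid circular section, d ≥ √(4A/π) = 38.69 mm.

38.7 mm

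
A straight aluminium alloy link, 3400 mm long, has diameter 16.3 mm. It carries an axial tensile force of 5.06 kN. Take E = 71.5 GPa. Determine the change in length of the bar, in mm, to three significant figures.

1.15 mm

A = 208.7 mm².
δ_mech = NL/(AE) = 5060·3400/(208.7·71500) = 1.153 mm.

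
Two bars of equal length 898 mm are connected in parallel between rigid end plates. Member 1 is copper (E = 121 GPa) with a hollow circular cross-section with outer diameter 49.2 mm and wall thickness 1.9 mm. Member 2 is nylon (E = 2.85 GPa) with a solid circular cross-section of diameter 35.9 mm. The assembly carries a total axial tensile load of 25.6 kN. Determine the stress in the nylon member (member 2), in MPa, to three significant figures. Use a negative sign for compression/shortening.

1.97 MPa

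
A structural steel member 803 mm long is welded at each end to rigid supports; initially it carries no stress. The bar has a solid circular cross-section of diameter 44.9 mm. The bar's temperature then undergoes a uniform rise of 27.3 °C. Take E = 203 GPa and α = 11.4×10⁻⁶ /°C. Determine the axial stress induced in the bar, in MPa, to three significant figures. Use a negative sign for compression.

-63.2 MPa

Free thermal expansion αLΔT = 11.4e-6 · 803 · 27.3 = 0.2499 mm.
The walls impose strain ε = −(0.2499)/803 = -3.1122e-04; σ = Eε = 203000 · -3.1122e-04 = -63.18 MPa.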